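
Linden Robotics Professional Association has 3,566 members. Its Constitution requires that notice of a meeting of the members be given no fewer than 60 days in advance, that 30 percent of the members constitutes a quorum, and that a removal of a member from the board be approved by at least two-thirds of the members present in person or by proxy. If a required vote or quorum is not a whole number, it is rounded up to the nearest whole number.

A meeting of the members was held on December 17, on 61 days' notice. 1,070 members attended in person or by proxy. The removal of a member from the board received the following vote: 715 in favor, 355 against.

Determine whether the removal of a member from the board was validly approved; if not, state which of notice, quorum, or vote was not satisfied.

Notice: 61 days given; 60 required. Satisfied.
Quorum: 30% of 3,566 = 1,069.80, rounded up to 1,070; 1,070 present. Satisfied.
Vote: requires two-thirds of those present (1,070); 2/3 of 1070 = 713.33, rounded up to 714, so 714 needed; 715 in favor. Satisfied.

Valid — all requirements satisfied.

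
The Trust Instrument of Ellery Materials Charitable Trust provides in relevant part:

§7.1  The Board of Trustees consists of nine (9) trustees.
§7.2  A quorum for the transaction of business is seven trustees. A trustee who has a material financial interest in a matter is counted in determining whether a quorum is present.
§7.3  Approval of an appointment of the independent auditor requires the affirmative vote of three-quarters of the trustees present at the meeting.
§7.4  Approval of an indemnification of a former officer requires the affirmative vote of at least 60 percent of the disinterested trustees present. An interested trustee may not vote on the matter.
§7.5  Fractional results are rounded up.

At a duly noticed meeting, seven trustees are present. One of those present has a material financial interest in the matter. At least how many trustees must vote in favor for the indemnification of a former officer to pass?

4

The indemnification of a former officer requires three-fifths of the disinterested trustees present (7 − 1 = 6).
3/5 of 6 = 3.60, rounded up to 4.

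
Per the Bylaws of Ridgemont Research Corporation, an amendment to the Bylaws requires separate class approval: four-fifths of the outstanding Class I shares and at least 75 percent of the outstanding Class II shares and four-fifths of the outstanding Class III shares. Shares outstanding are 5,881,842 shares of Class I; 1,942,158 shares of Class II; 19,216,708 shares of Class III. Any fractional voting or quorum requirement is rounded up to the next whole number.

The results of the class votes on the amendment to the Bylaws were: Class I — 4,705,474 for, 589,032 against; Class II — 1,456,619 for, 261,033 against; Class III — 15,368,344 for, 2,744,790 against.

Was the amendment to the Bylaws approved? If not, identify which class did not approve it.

Class I: 4/5 of 5881842 = 4705473.60, rounded up to 4705474; 4,705,474 required, 4,705,474 in favor — approved.
Class II: 3/4 of 1942158 = 1456618.50, rounded up to 1456619; 1,456,619 required, 1,456,619 in favor — approved.
Class III: 4/5 of 19216708 = 15373366.40, rounded up to 15373367; 15,373,367 required, 15,368,344 in favor — not approved.

Not approved — the Class III shares did not give the required vote.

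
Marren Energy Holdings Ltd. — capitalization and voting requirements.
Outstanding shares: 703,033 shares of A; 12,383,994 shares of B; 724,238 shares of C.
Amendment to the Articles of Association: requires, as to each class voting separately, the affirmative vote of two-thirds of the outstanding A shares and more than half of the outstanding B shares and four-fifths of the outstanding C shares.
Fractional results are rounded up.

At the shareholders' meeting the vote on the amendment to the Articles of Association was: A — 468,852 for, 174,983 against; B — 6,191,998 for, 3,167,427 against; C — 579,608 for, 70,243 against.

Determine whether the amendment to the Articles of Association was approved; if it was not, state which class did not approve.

A: 2/3 of 703033 = 468688.67, rounded up to 468689; 468,689 required, 468,852 in favor — approved.
B: a majority of 12383994 is 6191998; 6,191,998 required, 6,191,998 in favor — approved.
C: 4/5 of 724238 = 579390.40, rounded up to 579391; 579,391 required, 579,608 in favor — approved.

Approved — every class gave the required vote.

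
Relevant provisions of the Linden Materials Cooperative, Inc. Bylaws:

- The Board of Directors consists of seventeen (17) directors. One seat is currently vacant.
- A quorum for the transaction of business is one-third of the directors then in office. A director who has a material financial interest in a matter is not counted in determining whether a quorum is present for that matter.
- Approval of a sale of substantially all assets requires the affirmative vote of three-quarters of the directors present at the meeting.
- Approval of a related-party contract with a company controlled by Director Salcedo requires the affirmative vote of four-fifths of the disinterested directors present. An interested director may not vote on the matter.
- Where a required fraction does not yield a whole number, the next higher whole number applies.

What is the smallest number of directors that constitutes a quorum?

6

1/3 of 16 = 5.33, rounded up to 6.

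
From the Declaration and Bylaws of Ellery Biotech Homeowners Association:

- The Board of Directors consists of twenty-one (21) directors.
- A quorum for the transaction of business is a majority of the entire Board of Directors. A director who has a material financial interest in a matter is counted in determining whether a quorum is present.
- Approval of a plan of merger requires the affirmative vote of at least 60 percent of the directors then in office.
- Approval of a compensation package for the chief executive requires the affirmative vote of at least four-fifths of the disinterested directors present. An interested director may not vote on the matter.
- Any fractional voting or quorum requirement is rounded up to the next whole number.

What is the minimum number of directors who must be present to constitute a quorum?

11

A majority of 21 is 11.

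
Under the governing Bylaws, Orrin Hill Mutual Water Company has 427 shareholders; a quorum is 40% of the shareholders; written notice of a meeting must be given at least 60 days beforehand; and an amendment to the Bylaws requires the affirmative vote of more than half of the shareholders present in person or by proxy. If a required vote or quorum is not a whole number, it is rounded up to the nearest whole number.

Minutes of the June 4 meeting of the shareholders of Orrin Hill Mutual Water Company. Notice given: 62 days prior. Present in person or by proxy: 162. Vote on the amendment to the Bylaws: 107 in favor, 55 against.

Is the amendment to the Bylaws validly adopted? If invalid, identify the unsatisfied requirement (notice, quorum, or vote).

Notice: 62 days given; 60 required. Satisfied.
Quorum: 40% of 427 = 170.80, rounded up to 171; 162 present. Not satisfied.
Vote: requires a majority of those present (162); a majority of 162 is 82, so 82 needed; 107 in favor. Satisfied.

Invalid — quorum requirement not satisfied.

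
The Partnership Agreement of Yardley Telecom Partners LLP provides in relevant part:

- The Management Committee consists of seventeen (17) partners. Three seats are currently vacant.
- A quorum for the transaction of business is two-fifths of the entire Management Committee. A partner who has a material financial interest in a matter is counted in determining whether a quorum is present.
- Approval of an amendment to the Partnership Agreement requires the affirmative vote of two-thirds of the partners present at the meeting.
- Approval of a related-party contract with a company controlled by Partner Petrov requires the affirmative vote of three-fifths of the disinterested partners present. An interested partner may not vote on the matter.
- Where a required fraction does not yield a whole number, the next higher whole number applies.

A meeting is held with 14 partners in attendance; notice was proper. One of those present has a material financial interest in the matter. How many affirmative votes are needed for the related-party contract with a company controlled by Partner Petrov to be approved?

8

The related-party contract with a company controlled by Partner Petrov requires three-fifths of the disinterested partners present (14 − 1 = 13).
3/5 of 13 = 7.80, rounded up to 8.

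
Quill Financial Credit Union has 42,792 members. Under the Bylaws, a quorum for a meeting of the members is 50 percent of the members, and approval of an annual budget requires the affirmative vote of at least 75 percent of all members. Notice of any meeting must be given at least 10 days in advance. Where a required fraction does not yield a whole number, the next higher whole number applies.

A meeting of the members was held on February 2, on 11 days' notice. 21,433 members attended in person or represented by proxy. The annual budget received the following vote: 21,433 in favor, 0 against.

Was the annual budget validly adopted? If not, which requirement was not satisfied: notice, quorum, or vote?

Invalid — vote requirement not satisfied.

Notice: 11 days given; 10 required. Satisfied.
Quorum: 50% of 42,792 = 21,396; 21,433 present. Satisfied.
Vote: requires three-fourths of all members (42,792); 3/4 of 42792 = 32094, so 32,094 needed; 21,433 in favor. Not satisfied.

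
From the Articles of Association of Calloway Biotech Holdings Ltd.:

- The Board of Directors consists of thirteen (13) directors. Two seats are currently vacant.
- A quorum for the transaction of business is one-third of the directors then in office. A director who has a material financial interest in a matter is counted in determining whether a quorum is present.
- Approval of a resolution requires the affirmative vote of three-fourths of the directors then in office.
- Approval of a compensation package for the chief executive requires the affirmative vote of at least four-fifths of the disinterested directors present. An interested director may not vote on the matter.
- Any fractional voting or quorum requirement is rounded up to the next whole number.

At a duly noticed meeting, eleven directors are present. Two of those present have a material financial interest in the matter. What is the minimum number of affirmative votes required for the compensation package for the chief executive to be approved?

The compensation package for the chief executive requires four-fifths of the disinterested directors present (11 − 2 = 9).
4/5 of 9 = 7.20, rounded up to 8.

8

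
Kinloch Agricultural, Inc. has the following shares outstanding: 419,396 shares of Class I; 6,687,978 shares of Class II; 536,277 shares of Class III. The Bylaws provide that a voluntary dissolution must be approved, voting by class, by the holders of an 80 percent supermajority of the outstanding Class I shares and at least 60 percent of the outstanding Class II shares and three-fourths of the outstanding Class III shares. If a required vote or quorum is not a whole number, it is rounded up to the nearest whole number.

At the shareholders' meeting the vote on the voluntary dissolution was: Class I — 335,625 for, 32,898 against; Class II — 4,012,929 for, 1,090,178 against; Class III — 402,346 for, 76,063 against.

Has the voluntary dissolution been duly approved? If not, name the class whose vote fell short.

Approved — every class gave the required vote.

Class I: 4/5 of 419396 = 335516.80, rounded up to 335517; 335,517 required, 335,625 in favor — approved.
Class II: 3/5 of 6687978 = 4012786.80, rounded up to 4012787; 4,012,787 required, 4,012,929 in favor — approved.
Class III: 3/4 of 536277 = 402207.75, rounded up to 402208; 402,208 required, 402,346 in favor — approved.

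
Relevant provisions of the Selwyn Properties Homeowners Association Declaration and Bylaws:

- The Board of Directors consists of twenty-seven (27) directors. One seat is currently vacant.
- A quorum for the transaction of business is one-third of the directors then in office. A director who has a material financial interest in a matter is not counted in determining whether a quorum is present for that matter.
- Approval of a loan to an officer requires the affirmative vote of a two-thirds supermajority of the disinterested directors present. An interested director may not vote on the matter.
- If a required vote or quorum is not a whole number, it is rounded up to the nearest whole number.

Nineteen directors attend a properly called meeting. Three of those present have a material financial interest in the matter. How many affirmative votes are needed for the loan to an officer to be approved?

11

The loan to an officer requires two-thirds of the disinterested directors present (19 − 3 = 16).
2/3 of 16 = 10.67, rounded up to 11.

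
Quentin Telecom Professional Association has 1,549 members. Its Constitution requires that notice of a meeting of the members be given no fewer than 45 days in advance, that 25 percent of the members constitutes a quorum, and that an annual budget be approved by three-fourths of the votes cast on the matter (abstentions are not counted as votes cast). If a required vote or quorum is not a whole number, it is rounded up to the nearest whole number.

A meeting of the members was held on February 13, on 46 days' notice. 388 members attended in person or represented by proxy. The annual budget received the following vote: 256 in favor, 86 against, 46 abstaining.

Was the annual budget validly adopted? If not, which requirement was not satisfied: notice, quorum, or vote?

Notice: 46 days given; 45 required. Satisfied.
Quorum: 25% of 1,549 = 387.25, rounded up to 388; 388 present. Satisfied.
Vote: requires three-fourths of the votes cast (388 − 46 abstaining = 342); 3/4 of 342 = 256.50, rounded up to 257, so 257 needed; 256 in favor. Not satisfied.

Invalid — vote requirement not satisfied.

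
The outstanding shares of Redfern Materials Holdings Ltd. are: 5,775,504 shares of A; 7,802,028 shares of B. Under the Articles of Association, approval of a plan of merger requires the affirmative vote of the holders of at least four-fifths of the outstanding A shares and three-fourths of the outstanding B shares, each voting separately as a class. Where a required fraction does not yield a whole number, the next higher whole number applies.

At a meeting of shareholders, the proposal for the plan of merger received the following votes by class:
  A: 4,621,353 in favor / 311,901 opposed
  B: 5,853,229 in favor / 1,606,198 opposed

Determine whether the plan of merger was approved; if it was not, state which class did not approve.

A: 4/5 of 5775504 = 4620403.20, rounded up to 4620404; 4,620,404 required, 4,621,353 in favor — approved.
B: 3/4 of 7802028 = 5851521; 5,851,521 required, 5,853,229 in favor — approved.

Approved — every class gave the required vote.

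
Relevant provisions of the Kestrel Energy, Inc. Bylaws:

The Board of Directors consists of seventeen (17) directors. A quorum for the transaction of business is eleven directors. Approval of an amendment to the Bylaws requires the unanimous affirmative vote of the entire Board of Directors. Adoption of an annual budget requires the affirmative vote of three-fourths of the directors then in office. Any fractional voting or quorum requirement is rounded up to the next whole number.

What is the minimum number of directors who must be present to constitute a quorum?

The quorum is fixed at 11.

11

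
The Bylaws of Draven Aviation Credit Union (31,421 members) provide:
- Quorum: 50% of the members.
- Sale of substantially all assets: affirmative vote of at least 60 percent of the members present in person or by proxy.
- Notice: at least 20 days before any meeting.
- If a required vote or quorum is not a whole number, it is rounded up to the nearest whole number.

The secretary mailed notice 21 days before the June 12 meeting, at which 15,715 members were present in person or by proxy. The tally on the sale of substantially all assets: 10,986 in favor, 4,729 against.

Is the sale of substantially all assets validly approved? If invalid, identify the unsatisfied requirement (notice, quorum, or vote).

Valid — all requirements satisfied.

Notice: 21 days given; 20 required. Satisfied.
Quorum: 50% of 31,421 = 15,710.50, rounded up to 15,711; 15,715 present. Satisfied.
Vote: requires three-fifths of those present (15,715); 3/5 of 15715 = 9429, so 9,429 needed; 10,986 in favor. Satisfied.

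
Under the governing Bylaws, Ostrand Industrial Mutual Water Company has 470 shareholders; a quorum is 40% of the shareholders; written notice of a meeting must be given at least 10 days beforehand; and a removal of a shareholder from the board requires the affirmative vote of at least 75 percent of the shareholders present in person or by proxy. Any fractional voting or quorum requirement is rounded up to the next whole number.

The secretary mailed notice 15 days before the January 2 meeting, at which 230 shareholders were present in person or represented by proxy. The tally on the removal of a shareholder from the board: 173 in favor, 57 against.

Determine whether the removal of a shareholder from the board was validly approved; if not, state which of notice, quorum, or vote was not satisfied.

Notice: 15 days given; 10 required. Satisfied.
Quorum: 40% of 470 = 188; 230 present. Satisfied.
Vote: requires three-fourths of those present (230); 3/4 of 230 = 172.50, rounded up to 173, so 173 needed; 173 in favor. Satisfied.

Valid — all requirements satisfied.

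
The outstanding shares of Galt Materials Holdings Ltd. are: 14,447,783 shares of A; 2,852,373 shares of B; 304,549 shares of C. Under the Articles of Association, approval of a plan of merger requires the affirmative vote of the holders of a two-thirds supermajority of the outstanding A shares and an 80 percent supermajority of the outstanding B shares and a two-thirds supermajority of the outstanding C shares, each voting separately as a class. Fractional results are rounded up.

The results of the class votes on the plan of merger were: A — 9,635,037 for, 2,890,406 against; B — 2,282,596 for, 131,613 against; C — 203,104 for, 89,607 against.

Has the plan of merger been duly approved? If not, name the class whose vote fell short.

Approved — every class gave the required vote.

A: 2/3 of 14447783 = 9631855.33, rounded up to 9631856; 9,631,856 required, 9,635,037 in favor — approved.
B: 4/5 of 2852373 = 2281898.40, rounded up to 2281899; 2,281,899 required, 2,282,596 in favor — approved.
C: 2/3 of 304549 = 203032.67, rounded up to 203033; 203,033 required, 203,104 in favor — approved.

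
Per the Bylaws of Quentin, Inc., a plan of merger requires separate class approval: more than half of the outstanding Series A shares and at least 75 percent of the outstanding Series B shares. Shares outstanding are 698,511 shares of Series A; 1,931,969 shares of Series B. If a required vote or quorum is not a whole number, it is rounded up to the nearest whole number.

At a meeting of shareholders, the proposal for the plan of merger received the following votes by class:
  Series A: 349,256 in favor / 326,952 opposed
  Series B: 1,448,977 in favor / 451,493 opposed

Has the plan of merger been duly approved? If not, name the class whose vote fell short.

Approved — every class gave the required vote.

Series A: a majority of 698511 is 349256; 349,256 required, 349,256 in favor — approved.
Series B: 3/4 of 1931969 = 1448976.75, rounded up to 1448977; 1,448,977 required, 1,448,977 in favor — approved.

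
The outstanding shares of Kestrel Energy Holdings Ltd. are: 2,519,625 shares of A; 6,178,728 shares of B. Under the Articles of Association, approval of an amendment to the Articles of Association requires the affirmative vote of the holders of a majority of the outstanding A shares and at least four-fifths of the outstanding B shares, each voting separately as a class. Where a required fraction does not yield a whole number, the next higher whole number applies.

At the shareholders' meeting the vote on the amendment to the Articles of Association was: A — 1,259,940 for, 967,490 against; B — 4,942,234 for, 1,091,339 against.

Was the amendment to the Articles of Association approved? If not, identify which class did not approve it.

Not approved — the B shares did not give the required vote.

A: a majority of 2519625 is 1259813; 1,259,813 required, 1,259,940 in favor — approved.
B: 4/5 of 6178728 = 4942982.40, rounded up to 4942983; 4,942,983 required, 4,942,234 in favor — not approved.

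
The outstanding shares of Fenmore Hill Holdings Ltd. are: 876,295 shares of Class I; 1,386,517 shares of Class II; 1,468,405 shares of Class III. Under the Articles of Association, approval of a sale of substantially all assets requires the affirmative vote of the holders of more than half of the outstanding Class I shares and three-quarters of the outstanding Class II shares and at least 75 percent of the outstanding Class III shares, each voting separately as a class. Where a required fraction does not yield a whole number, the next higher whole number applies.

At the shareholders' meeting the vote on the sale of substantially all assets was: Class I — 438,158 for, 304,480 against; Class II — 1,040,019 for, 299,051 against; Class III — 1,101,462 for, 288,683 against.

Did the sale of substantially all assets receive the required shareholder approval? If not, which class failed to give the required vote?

Approved — every class gave the required vote.

Class I: a majority of 876295 is 438148; 438,148 required, 438,158 in favor — approved.
Class II: 3/4 of 1386517 = 1039887.75, rounded up to 1039888; 1,039,888 required, 1,040,019 in favor — approved.
Class III: 3/4 of 1468405 = 1101303.75, rounded up to 1101304; 1,101,304 required, 1,101,462 in favor — approved.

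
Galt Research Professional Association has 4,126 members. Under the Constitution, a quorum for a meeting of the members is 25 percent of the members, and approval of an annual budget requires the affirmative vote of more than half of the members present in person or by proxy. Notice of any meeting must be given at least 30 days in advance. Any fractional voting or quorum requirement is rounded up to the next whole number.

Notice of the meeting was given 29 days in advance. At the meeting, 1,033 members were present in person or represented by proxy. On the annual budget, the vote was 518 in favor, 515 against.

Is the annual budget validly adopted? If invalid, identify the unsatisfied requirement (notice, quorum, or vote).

Invalid — notice requirement not satisfied.

Notice: 29 days given; 30 required. Not satisfied.
Quorum: 25% of 4,126 = 1,031.50, rounded up to 1,032; 1,033 present. Satisfied.
Vote: requires a majority of those present (1,033); a majority of 1033 is 517, so 517 needed; 518 in favor. Satisfied.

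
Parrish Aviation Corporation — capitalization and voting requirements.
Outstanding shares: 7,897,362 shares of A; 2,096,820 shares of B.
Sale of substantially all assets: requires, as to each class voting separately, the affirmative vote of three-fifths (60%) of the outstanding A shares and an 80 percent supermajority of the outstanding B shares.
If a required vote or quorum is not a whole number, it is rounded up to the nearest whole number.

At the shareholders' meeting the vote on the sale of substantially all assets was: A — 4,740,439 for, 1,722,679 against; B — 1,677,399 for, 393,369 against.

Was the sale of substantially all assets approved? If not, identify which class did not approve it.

A: 3/5 of 7897362 = 4738417.20, rounded up to 4738418; 4,738,418 required, 4,740,439 in favor — approved.
B: 4/5 of 2096820 = 1677456; 1,677,456 required, 1,677,399 in favor — not approved.

Not approved — the B shares did not give the required vote.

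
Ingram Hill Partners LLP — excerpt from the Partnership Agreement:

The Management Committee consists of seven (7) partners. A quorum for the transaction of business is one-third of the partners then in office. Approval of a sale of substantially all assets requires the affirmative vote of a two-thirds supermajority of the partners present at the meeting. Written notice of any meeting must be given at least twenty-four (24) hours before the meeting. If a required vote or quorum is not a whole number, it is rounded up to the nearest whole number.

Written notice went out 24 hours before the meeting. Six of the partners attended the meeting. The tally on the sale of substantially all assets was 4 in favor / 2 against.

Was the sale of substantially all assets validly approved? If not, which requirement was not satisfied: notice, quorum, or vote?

Notice: 24 hours given; 24 required (24 ≥ 24). Satisfied.
Quorum: 6 present; quorum is 3. Satisfied.
Vote: the sale of substantially all assets requires two-thirds of the partners present (6). 2/3 of 6 = 4, so 4 affirmative votes are needed; 4 voted in favor. Satisfied.

Valid — all requirements satisfied.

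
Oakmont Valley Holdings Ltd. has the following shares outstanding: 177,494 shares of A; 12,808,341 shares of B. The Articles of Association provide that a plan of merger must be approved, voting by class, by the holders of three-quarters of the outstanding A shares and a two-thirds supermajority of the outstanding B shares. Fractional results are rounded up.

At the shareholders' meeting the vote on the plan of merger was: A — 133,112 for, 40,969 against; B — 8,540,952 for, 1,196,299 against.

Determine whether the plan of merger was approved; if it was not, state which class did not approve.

A: 3/4 of 177494 = 133120.50, rounded up to 133121; 133,121 required, 133,112 in favor — not approved.
B: 2/3 of 12808341 = 8538894; 8,538,894 required, 8,540,952 in favor — approved.

Not approved — the A shares did not give the required vote.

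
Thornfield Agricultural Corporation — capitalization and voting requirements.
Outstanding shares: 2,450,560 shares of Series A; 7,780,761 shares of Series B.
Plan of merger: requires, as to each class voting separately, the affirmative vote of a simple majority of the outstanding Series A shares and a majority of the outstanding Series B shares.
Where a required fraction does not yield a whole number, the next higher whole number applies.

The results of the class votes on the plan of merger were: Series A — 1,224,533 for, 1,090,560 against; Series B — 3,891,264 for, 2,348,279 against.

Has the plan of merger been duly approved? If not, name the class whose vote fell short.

Series A: a majority of 2450560 is 1225281; 1,225,281 required, 1,224,533 in favor — not approved.
Series B: a majority of 7780761 is 3890381; 3,890,381 required, 3,891,264 in favor — approved.

Not approved — the Series A shares did not give the required vote.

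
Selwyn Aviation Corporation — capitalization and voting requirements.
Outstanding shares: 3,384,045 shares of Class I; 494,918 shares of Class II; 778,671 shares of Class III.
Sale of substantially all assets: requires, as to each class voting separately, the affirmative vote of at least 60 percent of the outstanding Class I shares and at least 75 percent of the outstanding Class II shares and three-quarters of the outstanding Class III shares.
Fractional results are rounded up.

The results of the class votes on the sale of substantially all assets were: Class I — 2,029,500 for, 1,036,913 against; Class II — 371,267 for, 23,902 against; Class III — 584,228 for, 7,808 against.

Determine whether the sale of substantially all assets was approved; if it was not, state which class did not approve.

Class I: 3/5 of 3384045 = 2030427; 2,030,427 required, 2,029,500 in favor — not approved.
Class II: 3/4 of 494918 = 371188.50, rounded up to 371189; 371,189 required, 371,267 in favor — approved.
Class III: 3/4 of 778671 = 584003.25, rounded up to 584004; 584,004 required, 584,228 in favor — approved.

Not approved — the Class I shares did not give the required vote.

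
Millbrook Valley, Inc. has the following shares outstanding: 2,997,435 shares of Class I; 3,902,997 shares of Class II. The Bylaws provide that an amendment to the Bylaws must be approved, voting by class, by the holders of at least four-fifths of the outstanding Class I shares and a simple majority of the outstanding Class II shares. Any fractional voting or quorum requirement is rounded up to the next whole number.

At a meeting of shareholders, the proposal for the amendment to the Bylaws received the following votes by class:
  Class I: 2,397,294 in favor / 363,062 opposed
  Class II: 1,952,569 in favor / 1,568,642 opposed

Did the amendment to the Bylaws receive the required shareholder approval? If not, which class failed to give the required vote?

Class I: 4/5 of 2997435 = 2397948; 2,397,948 required, 2,397,294 in favor — not approved.
Class II: a majority of 3902997 is 1951499; 1,951,499 required, 1,952,569 in favor — approved.

Not approved — the Class I shares did not give the required vote.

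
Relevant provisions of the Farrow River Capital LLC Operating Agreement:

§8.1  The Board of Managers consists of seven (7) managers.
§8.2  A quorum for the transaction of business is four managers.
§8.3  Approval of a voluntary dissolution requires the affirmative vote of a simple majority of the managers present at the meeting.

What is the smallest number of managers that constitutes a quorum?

The quorum is fixed at 4.

4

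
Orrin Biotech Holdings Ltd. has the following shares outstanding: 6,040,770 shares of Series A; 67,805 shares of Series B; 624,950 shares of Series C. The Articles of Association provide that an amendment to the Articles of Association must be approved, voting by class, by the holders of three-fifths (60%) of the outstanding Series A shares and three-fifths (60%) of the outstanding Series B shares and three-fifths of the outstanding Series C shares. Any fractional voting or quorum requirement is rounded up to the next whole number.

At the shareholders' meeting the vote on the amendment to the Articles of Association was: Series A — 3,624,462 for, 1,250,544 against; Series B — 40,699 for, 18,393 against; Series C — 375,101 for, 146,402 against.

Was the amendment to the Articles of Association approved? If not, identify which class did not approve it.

Approved — every class gave the required vote.

Series A: 3/5 of 6040770 = 3624462; 3,624,462 required, 3,624,462 in favor — approved.
Series B: 3/5 of 67805 = 40683; 40,683 required, 40,699 in favor — approved.
Series C: 3/5 of 624950 = 374970; 374,970 required, 375,101 in favor — approved.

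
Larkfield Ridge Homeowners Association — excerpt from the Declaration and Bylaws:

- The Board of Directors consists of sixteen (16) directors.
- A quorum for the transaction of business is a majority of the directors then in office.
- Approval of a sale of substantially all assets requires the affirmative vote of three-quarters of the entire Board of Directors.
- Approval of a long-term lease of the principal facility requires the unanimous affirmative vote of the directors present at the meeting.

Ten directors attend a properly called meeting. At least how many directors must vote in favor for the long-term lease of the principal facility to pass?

The long-term lease of the principal facility requires the unanimous vote of the directors present (10).
Unanimous means all 10.

10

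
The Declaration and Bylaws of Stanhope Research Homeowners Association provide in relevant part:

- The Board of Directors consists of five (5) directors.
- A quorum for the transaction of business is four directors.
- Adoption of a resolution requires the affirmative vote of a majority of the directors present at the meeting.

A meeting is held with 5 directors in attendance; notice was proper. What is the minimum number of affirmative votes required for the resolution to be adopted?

The resolution requires a majority of the directors present (5).
A majority of 5 is 3.

3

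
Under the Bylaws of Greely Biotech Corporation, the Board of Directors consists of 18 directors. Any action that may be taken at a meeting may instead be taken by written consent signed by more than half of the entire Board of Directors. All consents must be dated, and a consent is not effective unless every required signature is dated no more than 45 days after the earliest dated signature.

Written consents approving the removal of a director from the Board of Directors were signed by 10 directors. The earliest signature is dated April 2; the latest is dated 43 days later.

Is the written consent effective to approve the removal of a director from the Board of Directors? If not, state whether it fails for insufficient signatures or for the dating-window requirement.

Signatures required: more than half of 18 — a majority of 18 is 10, so 10 needed; 10 signed. Sufficient.
Dating window: the latest signature is 43 days after the earliest; the limit is 45 days. Within the window.

Effective — both the signature and dating-window requirements are satisfied.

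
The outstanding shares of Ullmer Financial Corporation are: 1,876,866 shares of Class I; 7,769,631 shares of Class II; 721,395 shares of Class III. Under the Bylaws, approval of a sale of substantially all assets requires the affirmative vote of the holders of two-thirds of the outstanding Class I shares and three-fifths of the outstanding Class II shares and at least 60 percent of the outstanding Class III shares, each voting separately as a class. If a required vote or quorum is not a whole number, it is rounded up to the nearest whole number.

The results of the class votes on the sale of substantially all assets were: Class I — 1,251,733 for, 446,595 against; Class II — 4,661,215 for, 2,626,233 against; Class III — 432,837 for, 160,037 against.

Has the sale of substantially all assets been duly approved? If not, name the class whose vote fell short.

Not approved — the Class II shares did not give the required vote.

Class I: 2/3 of 1876866 = 1251244; 1,251,244 required, 1,251,733 in favor — approved.
Class II: 3/5 of 7769631 = 4661778.60, rounded up to 4661779; 4,661,779 required, 4,661,215 in favor — not approved.
Class III: 3/5 of 721395 = 432837; 432,837 required, 432,837 in favor — approved.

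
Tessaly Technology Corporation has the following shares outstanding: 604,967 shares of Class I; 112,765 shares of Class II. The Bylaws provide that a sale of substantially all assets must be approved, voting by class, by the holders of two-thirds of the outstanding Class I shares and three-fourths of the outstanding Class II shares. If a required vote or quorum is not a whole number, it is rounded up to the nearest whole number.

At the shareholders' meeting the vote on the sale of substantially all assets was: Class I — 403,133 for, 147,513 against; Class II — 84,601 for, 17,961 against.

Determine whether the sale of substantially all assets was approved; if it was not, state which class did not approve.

Class I: 2/3 of 604967 = 403311.33, rounded up to 403312; 403,312 required, 403,133 in favor — not approved.
Class II: 3/4 of 112765 = 84573.75, rounded up to 84574; 84,574 required, 84,601 in favor — approved.

Not approved — the Class I shares did not give the required vote.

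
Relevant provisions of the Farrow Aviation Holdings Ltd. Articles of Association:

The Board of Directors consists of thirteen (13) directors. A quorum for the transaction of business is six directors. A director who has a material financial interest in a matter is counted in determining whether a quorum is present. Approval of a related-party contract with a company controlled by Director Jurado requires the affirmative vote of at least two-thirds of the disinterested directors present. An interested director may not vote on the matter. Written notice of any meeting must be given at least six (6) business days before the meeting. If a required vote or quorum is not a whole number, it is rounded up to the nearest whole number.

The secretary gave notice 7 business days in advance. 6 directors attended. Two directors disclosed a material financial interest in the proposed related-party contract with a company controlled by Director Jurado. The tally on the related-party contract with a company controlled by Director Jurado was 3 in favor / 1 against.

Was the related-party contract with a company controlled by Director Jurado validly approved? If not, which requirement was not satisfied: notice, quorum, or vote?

Valid — all requirements satisfied.

Notice: 7 business days given; 6 required (7 ≥ 6). Satisfied.
Quorum: 6 present (interested directors count toward quorum); quorum is 6. Satisfied.
Vote: the related-party contract with a company controlled by Director Jurado requires two-thirds of the disinterested directors present (6 − 2 = 4). 2/3 of 4 = 2.67, rounded up to 3, so 3 affirmative votes are needed; 3 voted in favor. Satisfied.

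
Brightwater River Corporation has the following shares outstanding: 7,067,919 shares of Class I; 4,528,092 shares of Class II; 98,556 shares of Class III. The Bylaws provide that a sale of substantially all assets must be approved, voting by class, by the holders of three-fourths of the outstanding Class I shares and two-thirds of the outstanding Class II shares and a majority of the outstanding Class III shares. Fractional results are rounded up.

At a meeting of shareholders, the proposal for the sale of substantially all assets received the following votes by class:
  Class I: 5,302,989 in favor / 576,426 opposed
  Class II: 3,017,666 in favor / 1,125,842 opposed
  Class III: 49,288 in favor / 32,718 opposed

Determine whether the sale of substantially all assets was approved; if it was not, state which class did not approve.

Class I: 3/4 of 7067919 = 5300939.25, rounded up to 5300940; 5,300,940 required, 5,302,989 in favor — approved.
Class II: 2/3 of 4528092 = 3018728; 3,018,728 required, 3,017,666 in favor — not approved.
Class III: a majority of 98556 is 49279; 49,279 required, 49,288 in favor — approved.

Not approved — the Class II shares did not give the required vote.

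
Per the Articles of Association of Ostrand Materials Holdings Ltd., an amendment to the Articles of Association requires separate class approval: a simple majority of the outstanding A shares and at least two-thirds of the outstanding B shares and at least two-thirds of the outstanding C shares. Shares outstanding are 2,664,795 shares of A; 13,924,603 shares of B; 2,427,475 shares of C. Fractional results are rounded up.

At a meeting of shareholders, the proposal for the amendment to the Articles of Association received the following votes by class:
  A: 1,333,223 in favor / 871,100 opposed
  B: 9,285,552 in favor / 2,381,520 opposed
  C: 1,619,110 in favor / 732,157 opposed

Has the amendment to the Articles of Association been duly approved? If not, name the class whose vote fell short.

Approved — every class gave the required vote.

A: a majority of 2664795 is 1332398; 1,332,398 required, 1,333,223 in favor — approved.
B: 2/3 of 13924603 = 9283068.67, rounded up to 9283069; 9,283,069 required, 9,285,552 in favor — approved.
C: 2/3 of 2427475 = 1618316.67, rounded up to 1618317; 1,618,317 required, 1,619,110 in favor — approved.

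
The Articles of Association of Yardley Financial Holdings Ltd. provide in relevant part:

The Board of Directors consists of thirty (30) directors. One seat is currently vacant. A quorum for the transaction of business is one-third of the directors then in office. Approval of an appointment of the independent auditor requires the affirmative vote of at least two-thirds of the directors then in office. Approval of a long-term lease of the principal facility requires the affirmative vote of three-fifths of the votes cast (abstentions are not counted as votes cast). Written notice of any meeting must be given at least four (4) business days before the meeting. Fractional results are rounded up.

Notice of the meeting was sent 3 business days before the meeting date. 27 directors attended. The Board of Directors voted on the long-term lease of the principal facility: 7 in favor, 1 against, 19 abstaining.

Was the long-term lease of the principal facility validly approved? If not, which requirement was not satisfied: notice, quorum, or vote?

Invalid — notice requirement not satisfied.

Notice: 3 business days given; 4 required (3 < 4). Not satisfied.
Quorum: 27 present; quorum is 10. Satisfied.
Vote: the long-term lease of the principal facility requires three-fifths of the votes cast (27 present − 19 abstaining = 8). 3/5 of 8 = 4.80, rounded up to 5, so 5 affirmative votes are needed; 7 voted in favor. Satisfied.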